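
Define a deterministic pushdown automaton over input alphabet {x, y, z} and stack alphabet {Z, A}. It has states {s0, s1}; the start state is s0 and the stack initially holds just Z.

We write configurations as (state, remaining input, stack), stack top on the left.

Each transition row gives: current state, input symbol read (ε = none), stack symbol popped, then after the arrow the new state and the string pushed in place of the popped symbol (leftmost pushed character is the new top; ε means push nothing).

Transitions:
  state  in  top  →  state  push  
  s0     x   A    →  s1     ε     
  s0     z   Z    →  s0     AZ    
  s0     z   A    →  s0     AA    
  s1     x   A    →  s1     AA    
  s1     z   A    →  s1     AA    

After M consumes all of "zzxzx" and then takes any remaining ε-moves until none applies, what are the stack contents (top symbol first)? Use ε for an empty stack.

(s0, zzxzx, Z)
  read z, top Z: go to s0, push AZ → (s0, zxzx, AZ)
  read z, top A: go to s0, push AA → (s0, xzx, AAZ)
  read x, top A: go to s1, push ε → (s1, zx, AZ)
  read z, top A: go to s1, push AA → (s1, x, AAZ)
  read x, top A: go to s1, push AA → (s1, ε, AAAZ)
All input consumed in state s1 with stack AAAZ.

AAAZ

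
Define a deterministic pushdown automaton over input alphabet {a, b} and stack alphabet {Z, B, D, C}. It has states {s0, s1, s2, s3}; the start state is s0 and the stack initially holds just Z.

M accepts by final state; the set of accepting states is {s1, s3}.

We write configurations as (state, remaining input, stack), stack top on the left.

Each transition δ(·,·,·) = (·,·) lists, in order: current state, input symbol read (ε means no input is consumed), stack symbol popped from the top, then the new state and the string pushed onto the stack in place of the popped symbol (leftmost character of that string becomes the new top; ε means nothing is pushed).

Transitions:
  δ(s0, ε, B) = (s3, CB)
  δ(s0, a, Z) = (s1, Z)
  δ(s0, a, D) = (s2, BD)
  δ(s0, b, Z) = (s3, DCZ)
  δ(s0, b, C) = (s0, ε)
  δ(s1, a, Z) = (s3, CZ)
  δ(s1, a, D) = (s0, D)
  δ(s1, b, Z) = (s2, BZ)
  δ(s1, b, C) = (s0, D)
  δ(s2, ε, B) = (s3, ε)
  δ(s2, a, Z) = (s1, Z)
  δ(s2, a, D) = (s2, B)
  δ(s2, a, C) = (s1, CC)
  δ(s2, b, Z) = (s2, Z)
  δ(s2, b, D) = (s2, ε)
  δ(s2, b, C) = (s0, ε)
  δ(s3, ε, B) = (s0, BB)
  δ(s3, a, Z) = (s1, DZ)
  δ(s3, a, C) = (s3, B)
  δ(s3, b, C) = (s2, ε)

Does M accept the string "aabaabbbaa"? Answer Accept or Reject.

Accept

(s0, aabaabbbaa, Z)
  read a, top Z: go to s1, push Z → (s1, abaabbbaa, Z)
  read a, top Z: go to s3, push CZ → (s3, baabbbaa, CZ)
  read b, top C: go to s2, push ε → (s2, aabbbaa, Z)
  read a, top Z: go to s1, push Z → (s1, abbbaa, Z)
  read a, top Z: go to s3, push CZ → (s3, bbbaa, CZ)
  read b, top C: go to s2, push ε → (s2, bbaa, Z)
  read b, top Z: go to s2, push Z → (s2, baa, Z)
  read b, top Z: go to s2, push Z → (s2, aa, Z)
  read a, top Z: go to s1, push Z → (s1, a, Z)
  read a, top Z: go to s3, push CZ → (s3, ε, CZ)
All input consumed; state s3 ∈ F.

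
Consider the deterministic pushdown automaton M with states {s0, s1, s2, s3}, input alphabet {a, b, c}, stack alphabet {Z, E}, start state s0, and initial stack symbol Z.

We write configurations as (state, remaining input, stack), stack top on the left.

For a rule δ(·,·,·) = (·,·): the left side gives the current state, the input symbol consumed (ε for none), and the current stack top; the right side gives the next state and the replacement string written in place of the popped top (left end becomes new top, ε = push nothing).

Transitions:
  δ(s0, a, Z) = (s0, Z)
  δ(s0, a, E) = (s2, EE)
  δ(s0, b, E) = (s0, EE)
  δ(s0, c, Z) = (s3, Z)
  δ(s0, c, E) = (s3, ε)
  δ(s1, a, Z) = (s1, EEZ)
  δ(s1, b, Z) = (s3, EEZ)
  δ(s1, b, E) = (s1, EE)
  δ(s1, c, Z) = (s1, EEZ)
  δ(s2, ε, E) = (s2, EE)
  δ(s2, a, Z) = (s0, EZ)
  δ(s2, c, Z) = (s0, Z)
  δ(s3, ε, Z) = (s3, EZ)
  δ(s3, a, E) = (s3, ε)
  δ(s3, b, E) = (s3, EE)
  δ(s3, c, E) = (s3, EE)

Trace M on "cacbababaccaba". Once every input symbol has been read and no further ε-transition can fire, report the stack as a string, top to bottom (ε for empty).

(s0, cacbababaccaba, Z)
  read c, top Z: go to s3, push Z → (s3, acbababaccaba, Z)
  ε-move, top Z: go to s3, push EZ → (s3, acbababaccaba, EZ)
  read a, top E: go to s3, push ε → (s3, cbababaccaba, Z)
  ε-move, top Z: go to s3, push EZ → (s3, cbababaccaba, EZ)
  read c, top E: go to s3, push EE → (s3, bababaccaba, EEZ)
  read b, top E: go to s3, push EE → (s3, ababaccaba, EEEZ)
  read a, top E: go to s3, push ε → (s3, babaccaba, EEZ)
  read b, top E: go to s3, push EE → (s3, abaccaba, EEEZ)
  read a, top E: go to s3, push ε → (s3, baccaba, EEZ)
  read b, top E: go to s3, push EE → (s3, accaba, EEEZ)
  read a, top E: go to s3, push ε → (s3, ccaba, EEZ)
  read c, top E: go to s3, push EE → (s3, caba, EEEZ)
  read c, top E: go to s3, push EE → (s3, aba, EEEEZ)
  read a, top E: go to s3, push ε → (s3, ba, EEEZ)
  read b, top E: go to s3, push EE → (s3, a, EEEEZ)
  read a, top E: go to s3, push ε → (s3, ε, EEEZ)
All input consumed in state s3 with stack EEEZ.

EEEZ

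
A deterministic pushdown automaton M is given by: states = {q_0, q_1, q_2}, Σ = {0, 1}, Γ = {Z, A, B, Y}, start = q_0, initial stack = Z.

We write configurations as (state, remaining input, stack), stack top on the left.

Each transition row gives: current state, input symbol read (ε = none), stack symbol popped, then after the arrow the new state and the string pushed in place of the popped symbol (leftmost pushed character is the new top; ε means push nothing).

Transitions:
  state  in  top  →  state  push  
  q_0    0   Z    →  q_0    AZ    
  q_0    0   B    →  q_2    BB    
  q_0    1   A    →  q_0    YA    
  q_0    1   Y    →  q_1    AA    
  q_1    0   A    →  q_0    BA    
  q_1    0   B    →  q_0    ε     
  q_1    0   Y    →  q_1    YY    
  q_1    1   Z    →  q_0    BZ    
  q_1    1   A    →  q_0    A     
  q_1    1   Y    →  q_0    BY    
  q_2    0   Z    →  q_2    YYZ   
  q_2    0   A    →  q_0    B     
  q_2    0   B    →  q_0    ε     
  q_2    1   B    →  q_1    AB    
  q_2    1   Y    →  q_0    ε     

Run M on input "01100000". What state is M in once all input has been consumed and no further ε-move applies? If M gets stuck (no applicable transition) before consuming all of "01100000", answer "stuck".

q_0

(q_0, 01100000, Z) ⊢ (q_0, 1100000, AZ) ⊢ (q_0, 100000, YAZ) ⊢ (q_1, 00000, AAAZ) ⊢ (q_0, 0000, BAAAZ) ⊢ (q_2, 000, BBAAAZ) ⊢ (q_0, 00, BAAAZ) ⊢ (q_2, 0, BBAAAZ) ⊢ (q_0, ε, BAAAZ)
All input consumed; M is in state q_0.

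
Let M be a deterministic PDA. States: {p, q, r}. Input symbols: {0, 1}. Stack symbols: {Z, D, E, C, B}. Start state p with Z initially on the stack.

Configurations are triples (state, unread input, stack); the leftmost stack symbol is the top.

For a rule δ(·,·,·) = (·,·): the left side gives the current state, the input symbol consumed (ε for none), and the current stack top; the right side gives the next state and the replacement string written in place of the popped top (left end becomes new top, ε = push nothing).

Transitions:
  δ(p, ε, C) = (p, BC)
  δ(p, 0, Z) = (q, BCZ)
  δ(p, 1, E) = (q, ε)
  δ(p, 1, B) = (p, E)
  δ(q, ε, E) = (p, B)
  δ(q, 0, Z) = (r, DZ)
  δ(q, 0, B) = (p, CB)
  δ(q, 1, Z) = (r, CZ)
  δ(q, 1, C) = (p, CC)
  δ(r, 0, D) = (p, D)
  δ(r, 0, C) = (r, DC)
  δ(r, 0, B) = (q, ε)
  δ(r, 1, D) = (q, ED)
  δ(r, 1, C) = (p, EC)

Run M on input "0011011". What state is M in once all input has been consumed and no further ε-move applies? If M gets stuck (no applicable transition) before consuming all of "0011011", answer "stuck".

stuck

(p, 0011011, Z)
  read 0, top Z: go to q, push BCZ → (q, 011011, BCZ)
  read 0, top B: go to p, push CB → (p, 11011, CBCZ)
  ε-move, top C: go to p, push BC → (p, 11011, BCBCZ)
  read 1, top B: go to p, push E → (p, 1011, ECBCZ)
  read 1, top E: go to q, push ε → (q, 011, CBCZ)
No transition for (q, 0, top C); M blocks with input 011 remaining.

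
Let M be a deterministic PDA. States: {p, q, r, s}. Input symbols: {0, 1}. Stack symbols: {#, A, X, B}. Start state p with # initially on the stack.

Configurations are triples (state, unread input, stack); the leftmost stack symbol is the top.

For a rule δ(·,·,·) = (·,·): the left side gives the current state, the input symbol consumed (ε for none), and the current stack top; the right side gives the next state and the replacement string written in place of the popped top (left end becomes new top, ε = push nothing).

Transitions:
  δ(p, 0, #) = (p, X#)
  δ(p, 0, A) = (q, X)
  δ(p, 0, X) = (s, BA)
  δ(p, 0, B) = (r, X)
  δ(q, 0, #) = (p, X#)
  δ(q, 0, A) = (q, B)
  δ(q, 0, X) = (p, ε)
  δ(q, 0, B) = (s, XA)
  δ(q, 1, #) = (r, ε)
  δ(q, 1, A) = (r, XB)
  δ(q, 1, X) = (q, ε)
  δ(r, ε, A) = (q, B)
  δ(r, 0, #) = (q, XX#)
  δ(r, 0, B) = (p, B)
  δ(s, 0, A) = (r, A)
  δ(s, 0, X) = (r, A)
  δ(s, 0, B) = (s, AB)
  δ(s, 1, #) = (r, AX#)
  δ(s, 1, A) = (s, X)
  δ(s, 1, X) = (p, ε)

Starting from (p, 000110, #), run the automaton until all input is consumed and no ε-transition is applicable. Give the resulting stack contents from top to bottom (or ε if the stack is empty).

(p, 000110, #) ⊢ (p, 00110, X#) ⊢ (s, 0110, BA#) ⊢ (s, 110, ABA#) ⊢ (s, 10, XBA#) ⊢ (p, 0, BA#) ⊢ (r, ε, XA#)
All input consumed in state r with stack XA#.

XA#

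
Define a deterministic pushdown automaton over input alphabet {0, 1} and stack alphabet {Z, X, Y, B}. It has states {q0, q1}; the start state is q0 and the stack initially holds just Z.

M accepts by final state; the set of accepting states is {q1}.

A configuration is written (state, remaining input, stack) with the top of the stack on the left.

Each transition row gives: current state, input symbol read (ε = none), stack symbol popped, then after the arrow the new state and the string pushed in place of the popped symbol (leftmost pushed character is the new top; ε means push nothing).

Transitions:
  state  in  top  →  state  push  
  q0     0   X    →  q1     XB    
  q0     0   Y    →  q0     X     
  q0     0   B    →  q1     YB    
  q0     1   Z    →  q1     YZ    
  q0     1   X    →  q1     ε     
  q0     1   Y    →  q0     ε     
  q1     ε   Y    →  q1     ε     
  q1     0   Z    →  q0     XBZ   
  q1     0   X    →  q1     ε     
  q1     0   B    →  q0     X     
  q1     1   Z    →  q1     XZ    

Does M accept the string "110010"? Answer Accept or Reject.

(q0, 110010, Z)
  read 1, top Z: go to q1, push YZ → (q1, 10010, YZ)
  ε-move, top Y: go to q1, push ε → (q1, 10010, Z)
  read 1, top Z: go to q1, push XZ → (q1, 0010, XZ)
  read 0, top X: go to q1, push ε → (q1, 010, Z)
  read 0, top Z: go to q0, push XBZ → (q0, 10, XBZ)
  read 1, top X: go to q1, push ε → (q1, 0, BZ)
  read 0, top B: go to q0, push X → (q0, ε, XZ)
All input consumed; state q0 ∉ F and no further ε-move applies.

Reject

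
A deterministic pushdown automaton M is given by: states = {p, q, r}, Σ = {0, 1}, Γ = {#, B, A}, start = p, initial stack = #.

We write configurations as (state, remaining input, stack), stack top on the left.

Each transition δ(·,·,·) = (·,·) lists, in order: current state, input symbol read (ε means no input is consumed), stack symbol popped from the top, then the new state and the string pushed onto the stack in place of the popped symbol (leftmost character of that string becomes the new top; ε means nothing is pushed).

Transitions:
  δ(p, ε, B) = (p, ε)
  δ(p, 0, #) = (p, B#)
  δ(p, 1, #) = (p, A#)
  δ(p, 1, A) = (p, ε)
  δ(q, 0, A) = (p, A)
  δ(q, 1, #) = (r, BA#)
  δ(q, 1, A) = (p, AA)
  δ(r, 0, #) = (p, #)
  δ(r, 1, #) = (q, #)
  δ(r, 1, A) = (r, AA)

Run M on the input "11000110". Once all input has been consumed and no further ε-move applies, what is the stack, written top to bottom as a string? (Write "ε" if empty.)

#

(p, 11000110, #) ⊢ (p, 1000110, A#) ⊢ (p, 000110, #) ⊢ (p, 00110, B#) ⊢ (p, 00110, #) ⊢ (p, 0110, B#) ⊢ (p, 0110, #) ⊢ (p, 110, B#) ⊢ (p, 110, #) ⊢ (p, 10, A#) ⊢ (p, 0, #) ⊢ (p, ε, B#) ⊢ (p, ε, #)
All input consumed in state p with stack #.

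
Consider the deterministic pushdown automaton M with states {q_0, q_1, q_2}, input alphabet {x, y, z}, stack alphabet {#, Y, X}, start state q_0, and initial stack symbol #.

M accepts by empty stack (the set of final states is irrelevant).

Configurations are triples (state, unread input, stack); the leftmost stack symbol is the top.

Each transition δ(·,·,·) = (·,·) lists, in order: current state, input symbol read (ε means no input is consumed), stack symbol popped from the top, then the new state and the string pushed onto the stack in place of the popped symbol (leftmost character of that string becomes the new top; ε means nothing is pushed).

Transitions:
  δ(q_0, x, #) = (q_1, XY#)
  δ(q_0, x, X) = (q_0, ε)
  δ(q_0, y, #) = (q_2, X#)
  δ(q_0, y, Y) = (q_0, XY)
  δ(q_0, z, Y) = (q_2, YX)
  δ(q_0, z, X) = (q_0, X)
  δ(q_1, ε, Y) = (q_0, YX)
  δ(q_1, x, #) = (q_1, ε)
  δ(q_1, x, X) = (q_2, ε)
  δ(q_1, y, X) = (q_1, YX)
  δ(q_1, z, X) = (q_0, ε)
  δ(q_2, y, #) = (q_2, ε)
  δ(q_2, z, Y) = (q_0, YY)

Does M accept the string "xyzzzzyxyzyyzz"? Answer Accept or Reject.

(q_0, xyzzzzyxyzyyzz, #)
  read x, top #: go to q_1, push XY# → (q_1, yzzzzyxyzyyzz, XY#)
  read y, top X: go to q_1, push YX → (q_1, zzzzyxyzyyzz, YXY#)
  ε-move, top Y: go to q_0, push YX → (q_0, zzzzyxyzyyzz, YXXY#)
  read z, top Y: go to q_2, push YX → (q_2, zzzyxyzyyzz, YXXXY#)
  read z, top Y: go to q_0, push YY → (q_0, zzyxyzyyzz, YYXXXY#)
  read z, top Y: go to q_2, push YX → (q_2, zyxyzyyzz, YXYXXXY#)
  read z, top Y: go to q_0, push YY → (q_0, yxyzyyzz, YYXYXXXY#)
  read y, top Y: go to q_0, push XY → (q_0, xyzyyzz, XYYXYXXXY#)
  read x, top X: go to q_0, push ε → (q_0, yzyyzz, YYXYXXXY#)
  read y, top Y: go to q_0, push XY → (q_0, zyyzz, XYYXYXXXY#)
  read z, top X: go to q_0, push X → (q_0, yyzz, XYYXYXXXY#)
No transition applies at (q_0, yyzz, XYYXYXXXY#); input not fully consumed.

Reject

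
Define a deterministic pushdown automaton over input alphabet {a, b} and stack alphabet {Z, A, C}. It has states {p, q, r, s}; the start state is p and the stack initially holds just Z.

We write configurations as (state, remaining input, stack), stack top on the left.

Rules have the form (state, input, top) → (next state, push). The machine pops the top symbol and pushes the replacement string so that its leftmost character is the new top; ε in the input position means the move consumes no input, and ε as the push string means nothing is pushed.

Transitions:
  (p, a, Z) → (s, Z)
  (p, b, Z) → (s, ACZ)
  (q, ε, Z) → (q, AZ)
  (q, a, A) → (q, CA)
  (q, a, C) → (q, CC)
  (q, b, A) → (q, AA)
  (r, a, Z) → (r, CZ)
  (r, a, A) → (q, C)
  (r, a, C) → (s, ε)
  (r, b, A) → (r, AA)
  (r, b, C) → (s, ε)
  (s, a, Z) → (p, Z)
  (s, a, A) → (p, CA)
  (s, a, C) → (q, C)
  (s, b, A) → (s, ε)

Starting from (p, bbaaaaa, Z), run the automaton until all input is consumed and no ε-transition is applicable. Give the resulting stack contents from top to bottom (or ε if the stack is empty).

(p, bbaaaaa, Z) ⊢ (s, baaaaa, ACZ) ⊢ (s, aaaaa, CZ) ⊢ (q, aaaa, CZ) ⊢ (q, aaa, CCZ) ⊢ (q, aa, CCCZ) ⊢ (q, a, CCCCZ) ⊢ (q, ε, CCCCCZ)
All input consumed in state q with stack CCCCCZ.

CCCCCZ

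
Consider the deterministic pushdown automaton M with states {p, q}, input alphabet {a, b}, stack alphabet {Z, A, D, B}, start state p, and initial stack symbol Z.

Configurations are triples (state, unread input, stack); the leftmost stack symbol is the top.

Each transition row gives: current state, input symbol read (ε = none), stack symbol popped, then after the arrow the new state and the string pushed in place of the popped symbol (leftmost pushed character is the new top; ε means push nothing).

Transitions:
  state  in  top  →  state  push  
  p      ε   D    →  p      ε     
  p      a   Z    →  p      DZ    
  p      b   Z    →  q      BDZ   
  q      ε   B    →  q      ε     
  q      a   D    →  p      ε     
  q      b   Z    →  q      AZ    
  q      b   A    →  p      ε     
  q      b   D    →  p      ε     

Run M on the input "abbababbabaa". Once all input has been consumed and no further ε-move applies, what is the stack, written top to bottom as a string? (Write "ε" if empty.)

(p, abbababbabaa, Z)
  read a, top Z: go to p, push DZ → (p, bbababbabaa, DZ)
  ε-move, top D: go to p, push ε → (p, bbababbabaa, Z)
  read b, top Z: go to q, push BDZ → (q, bababbabaa, BDZ)
  ε-move, top B: go to q, push ε → (q, bababbabaa, DZ)
  read b, top D: go to p, push ε → (p, ababbabaa, Z)
  read a, top Z: go to p, push DZ → (p, babbabaa, DZ)
  ε-move, top D: go to p, push ε → (p, babbabaa, Z)
  read b, top Z: go to q, push BDZ → (q, abbabaa, BDZ)
  ε-move, top B: go to q, push ε → (q, abbabaa, DZ)
  read a, top D: go to p, push ε → (p, bbabaa, Z)
  read b, top Z: go to q, push BDZ → (q, babaa, BDZ)
  ε-move, top B: go to q, push ε → (q, babaa, DZ)
  read b, top D: go to p, push ε → (p, abaa, Z)
  read a, top Z: go to p, push DZ → (p, baa, DZ)
  ε-move, top D: go to p, push ε → (p, baa, Z)
  read b, top Z: go to q, push BDZ → (q, aa, BDZ)
  ε-move, top B: go to q, push ε → (q, aa, DZ)
  read a, top D: go to p, push ε → (p, a, Z)
  read a, top Z: go to p, push DZ → (p, ε, DZ)
  ε-move, top D: go to p, push ε → (p, ε, Z)
All input consumed in state p with stack Z.

Z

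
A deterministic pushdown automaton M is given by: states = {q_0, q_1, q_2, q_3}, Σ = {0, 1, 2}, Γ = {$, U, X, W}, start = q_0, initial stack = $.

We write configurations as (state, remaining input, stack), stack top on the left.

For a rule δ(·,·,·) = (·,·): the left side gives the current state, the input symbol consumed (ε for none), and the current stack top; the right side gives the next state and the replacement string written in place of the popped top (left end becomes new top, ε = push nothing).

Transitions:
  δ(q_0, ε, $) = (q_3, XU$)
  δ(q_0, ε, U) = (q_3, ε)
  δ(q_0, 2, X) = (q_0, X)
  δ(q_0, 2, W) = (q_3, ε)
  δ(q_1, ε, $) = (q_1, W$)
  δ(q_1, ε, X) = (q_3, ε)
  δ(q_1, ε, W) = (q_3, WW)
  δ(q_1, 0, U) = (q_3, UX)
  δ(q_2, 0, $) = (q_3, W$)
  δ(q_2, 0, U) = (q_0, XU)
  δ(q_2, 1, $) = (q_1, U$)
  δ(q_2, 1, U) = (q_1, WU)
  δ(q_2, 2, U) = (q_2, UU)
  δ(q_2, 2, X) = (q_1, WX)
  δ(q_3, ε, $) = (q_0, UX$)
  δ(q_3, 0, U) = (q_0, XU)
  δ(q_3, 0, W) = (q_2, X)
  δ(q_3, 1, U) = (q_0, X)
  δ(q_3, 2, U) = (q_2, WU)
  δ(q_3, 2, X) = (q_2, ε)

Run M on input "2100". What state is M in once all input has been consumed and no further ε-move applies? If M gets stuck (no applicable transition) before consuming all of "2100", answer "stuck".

(q_0, 2100, $)
  ε-move, top $: go to q_3, push XU$ → (q_3, 2100, XU$)
  read 2, top X: go to q_2, push ε → (q_2, 100, U$)
  read 1, top U: go to q_1, push WU → (q_1, 00, WU$)
  ε-move, top W: go to q_3, push WW → (q_3, 00, WWU$)
  read 0, top W: go to q_2, push X → (q_2, 0, XWU$)
No transition for (q_2, 0, top X); M blocks with input 0 remaining.

stuck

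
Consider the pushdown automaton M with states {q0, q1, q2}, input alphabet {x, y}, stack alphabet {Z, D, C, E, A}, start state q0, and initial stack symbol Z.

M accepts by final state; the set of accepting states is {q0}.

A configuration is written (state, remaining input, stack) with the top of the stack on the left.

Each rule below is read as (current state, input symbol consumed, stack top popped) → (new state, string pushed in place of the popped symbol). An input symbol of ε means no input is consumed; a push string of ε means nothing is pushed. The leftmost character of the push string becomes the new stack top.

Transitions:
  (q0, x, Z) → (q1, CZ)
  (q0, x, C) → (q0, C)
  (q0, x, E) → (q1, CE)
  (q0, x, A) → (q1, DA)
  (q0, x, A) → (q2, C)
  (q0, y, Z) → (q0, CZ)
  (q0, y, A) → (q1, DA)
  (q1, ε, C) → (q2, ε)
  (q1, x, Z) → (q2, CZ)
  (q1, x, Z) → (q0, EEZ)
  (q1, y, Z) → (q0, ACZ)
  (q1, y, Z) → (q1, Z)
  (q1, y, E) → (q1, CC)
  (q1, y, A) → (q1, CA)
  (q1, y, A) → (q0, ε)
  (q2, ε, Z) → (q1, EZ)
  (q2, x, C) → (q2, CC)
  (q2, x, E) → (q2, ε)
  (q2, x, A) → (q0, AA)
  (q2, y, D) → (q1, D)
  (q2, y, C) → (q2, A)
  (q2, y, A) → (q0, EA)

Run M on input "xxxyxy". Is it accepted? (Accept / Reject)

No computation consumes all input and reaches a final state.

Reject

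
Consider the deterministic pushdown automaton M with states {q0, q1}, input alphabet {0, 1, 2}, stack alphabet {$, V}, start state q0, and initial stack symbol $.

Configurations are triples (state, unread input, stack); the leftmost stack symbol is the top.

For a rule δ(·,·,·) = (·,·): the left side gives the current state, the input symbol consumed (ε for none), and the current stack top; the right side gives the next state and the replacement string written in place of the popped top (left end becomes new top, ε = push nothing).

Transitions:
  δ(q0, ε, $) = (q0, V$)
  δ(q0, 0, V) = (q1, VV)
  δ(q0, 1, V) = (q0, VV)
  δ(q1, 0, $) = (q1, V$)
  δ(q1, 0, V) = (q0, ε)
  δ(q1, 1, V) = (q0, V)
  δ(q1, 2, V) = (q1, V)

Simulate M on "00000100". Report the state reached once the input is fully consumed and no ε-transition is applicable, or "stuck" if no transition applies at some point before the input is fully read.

(q0, 00000100, $)
  ε-move, top $: go to q0, push V$ → (q0, 00000100, V$)
  read 0, top V: go to q1, push VV → (q1, 0000100, VV$)
  read 0, top V: go to q0, push ε → (q0, 000100, V$)
  read 0, top V: go to q1, push VV → (q1, 00100, VV$)
  read 0, top V: go to q0, push ε → (q0, 0100, V$)
  read 0, top V: go to q1, push VV → (q1, 100, VV$)
  read 1, top V: go to q0, push V → (q0, 00, VV$)
  read 0, top V: go to q1, push VV → (q1, 0, VVV$)
  read 0, top V: go to q0, push ε → (q0, ε, VV$)
All input consumed; M is in state q0.

q0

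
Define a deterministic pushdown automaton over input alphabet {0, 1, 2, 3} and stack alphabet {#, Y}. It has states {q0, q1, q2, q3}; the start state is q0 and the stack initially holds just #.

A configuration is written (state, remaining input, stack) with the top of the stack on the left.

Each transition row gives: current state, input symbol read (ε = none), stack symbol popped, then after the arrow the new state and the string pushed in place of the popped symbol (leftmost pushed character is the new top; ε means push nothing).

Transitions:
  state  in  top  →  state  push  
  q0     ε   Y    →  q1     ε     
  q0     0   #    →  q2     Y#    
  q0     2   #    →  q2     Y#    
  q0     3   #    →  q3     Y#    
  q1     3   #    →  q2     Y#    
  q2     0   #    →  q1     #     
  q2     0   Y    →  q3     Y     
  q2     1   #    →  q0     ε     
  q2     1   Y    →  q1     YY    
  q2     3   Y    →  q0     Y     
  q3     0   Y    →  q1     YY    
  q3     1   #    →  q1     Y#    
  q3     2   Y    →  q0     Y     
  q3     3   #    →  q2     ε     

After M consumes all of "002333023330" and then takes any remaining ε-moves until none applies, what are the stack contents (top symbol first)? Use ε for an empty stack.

Y#

(q0, 002333023330, #)
  read 0, top #: go to q2, push Y# → (q2, 02333023330, Y#)
  read 0, top Y: go to q3, push Y → (q3, 2333023330, Y#)
  read 2, top Y: go to q0, push Y → (q0, 333023330, Y#)
  ε-move, top Y: go to q1, push ε → (q1, 333023330, #)
  read 3, top #: go to q2, push Y# → (q2, 33023330, Y#)
  read 3, top Y: go to q0, push Y → (q0, 3023330, Y#)
  ε-move, top Y: go to q1, push ε → (q1, 3023330, #)
  read 3, top #: go to q2, push Y# → (q2, 023330, Y#)
  read 0, top Y: go to q3, push Y → (q3, 23330, Y#)
  read 2, top Y: go to q0, push Y → (q0, 3330, Y#)
  ε-move, top Y: go to q1, push ε → (q1, 3330, #)
  read 3, top #: go to q2, push Y# → (q2, 330, Y#)
  read 3, top Y: go to q0, push Y → (q0, 30, Y#)
  ε-move, top Y: go to q1, push ε → (q1, 30, #)
  read 3, top #: go to q2, push Y# → (q2, 0, Y#)
  read 0, top Y: go to q3, push Y → (q3, ε, Y#)
All input consumed in state q3 with stack Y#.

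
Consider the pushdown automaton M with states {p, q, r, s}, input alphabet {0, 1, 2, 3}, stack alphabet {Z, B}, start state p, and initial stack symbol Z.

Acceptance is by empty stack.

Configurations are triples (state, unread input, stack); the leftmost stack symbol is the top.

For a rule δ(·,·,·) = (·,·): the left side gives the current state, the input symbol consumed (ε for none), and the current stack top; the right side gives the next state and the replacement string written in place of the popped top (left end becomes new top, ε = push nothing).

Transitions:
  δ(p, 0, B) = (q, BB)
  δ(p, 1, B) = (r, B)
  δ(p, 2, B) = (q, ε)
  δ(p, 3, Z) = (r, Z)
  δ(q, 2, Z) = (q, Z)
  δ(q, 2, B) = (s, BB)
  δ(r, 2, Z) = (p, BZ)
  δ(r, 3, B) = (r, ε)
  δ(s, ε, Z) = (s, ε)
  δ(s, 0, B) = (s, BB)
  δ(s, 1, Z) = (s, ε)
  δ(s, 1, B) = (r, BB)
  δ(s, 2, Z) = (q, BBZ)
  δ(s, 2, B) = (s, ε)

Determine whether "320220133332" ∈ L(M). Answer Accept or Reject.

Reject

No computation consumes all input and empties the stack.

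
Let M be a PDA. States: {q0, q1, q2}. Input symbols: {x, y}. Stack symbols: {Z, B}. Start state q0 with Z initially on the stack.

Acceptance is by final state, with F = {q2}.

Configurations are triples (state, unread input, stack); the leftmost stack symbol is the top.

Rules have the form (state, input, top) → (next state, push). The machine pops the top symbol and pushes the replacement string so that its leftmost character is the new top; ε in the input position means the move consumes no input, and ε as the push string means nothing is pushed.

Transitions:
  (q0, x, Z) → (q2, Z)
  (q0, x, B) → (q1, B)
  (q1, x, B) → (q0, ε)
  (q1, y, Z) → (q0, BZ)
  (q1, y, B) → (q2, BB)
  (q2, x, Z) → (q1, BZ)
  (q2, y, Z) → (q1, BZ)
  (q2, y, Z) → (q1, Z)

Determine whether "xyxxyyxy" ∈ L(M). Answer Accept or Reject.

One accepting computation: (q0, xyxxyyxy, Z) ⊢ (q2, yxxyyxy, Z) ⊢ (q1, xxyyxy, BZ) ⊢ (q0, xyyxy, Z) ⊢ (q2, yyxy, Z) ⊢ (q1, yxy, Z) ⊢ (q0, xy, BZ) ⊢ (q1, y, BZ) ⊢ (q2, ε, BBZ)
All input consumed and state q2 ∈ F.

Accept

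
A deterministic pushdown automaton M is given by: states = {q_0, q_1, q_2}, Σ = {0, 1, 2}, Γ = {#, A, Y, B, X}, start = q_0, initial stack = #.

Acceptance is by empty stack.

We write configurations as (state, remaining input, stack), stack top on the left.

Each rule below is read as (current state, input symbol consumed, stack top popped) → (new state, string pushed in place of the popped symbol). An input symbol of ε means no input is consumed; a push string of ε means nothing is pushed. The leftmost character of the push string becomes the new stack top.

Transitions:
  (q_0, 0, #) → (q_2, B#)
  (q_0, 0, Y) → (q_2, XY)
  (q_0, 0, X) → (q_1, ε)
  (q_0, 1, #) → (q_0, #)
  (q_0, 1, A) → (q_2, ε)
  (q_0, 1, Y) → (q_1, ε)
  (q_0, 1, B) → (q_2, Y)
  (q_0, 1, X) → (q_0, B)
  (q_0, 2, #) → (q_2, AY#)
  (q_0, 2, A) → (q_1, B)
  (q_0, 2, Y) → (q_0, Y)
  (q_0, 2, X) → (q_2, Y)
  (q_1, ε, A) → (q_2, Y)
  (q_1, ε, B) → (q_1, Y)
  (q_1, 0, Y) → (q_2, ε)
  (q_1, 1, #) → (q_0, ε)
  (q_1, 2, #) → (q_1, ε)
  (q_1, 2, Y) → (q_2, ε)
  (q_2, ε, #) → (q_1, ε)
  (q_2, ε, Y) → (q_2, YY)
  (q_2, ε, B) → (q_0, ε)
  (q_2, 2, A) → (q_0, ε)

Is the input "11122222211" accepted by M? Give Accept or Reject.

(q_0, 11122222211, #)
  read 1, top #: go to q_0, push # → (q_0, 1122222211, #)
  read 1, top #: go to q_0, push # → (q_0, 122222211, #)
  read 1, top #: go to q_0, push # → (q_0, 22222211, #)
  read 2, top #: go to q_2, push AY# → (q_2, 2222211, AY#)
  read 2, top A: go to q_0, push ε → (q_0, 222211, Y#)
  read 2, top Y: go to q_0, push Y → (q_0, 22211, Y#)
  read 2, top Y: go to q_0, push Y → (q_0, 2211, Y#)
  read 2, top Y: go to q_0, push Y → (q_0, 211, Y#)
  read 2, top Y: go to q_0, push Y → (q_0, 11, Y#)
  read 1, top Y: go to q_1, push ε → (q_1, 1, #)
  read 1, top #: go to q_0, push ε → (q_0, ε, ε)
All input consumed and the stack is empty.

Accept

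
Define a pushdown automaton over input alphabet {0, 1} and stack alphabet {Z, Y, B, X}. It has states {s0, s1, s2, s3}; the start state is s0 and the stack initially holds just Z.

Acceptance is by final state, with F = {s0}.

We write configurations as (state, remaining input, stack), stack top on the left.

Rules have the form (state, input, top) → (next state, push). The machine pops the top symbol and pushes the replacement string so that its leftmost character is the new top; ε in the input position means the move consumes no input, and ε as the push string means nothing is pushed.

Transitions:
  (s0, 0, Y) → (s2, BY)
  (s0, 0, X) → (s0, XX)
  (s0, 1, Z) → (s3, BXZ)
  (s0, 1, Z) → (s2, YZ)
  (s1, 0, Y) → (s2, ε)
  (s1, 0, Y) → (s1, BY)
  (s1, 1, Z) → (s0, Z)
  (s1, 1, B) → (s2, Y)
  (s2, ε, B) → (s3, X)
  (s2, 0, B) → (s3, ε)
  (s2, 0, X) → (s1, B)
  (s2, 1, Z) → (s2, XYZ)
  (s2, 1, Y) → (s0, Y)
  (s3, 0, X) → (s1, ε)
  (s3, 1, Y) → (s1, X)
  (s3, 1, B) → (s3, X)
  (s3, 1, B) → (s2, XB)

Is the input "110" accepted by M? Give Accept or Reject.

Reject

No computation consumes all input and reaches a final state.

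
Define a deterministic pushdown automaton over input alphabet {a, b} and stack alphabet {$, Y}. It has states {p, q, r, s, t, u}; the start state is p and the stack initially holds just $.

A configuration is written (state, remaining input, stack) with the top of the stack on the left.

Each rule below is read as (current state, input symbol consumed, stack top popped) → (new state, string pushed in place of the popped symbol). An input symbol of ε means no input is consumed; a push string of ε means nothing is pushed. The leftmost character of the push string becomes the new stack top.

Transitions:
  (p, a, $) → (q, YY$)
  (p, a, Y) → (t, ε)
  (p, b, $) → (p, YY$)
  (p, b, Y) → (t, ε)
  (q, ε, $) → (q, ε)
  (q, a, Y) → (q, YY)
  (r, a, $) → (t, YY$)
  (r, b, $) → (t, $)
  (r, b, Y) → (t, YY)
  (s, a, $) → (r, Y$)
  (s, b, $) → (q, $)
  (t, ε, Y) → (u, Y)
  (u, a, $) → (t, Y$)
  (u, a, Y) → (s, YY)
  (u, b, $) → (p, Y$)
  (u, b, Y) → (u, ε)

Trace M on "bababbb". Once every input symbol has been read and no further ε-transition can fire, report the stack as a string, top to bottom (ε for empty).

(p, bababbb, $)
  read b, top $: go to p, push YY$ → (p, ababbb, YY$)
  read a, top Y: go to t, push ε → (t, babbb, Y$)
  ε-move, top Y: go to u, push Y → (u, babbb, Y$)
  read b, top Y: go to u, push ε → (u, abbb, $)
  read a, top $: go to t, push Y$ → (t, bbb, Y$)
  ε-move, top Y: go to u, push Y → (u, bbb, Y$)
  read b, top Y: go to u, push ε → (u, bb, $)
  read b, top $: go to p, push Y$ → (p, b, Y$)
  read b, top Y: go to t, push ε → (t, ε, $)
All input consumed in state t with stack $.

$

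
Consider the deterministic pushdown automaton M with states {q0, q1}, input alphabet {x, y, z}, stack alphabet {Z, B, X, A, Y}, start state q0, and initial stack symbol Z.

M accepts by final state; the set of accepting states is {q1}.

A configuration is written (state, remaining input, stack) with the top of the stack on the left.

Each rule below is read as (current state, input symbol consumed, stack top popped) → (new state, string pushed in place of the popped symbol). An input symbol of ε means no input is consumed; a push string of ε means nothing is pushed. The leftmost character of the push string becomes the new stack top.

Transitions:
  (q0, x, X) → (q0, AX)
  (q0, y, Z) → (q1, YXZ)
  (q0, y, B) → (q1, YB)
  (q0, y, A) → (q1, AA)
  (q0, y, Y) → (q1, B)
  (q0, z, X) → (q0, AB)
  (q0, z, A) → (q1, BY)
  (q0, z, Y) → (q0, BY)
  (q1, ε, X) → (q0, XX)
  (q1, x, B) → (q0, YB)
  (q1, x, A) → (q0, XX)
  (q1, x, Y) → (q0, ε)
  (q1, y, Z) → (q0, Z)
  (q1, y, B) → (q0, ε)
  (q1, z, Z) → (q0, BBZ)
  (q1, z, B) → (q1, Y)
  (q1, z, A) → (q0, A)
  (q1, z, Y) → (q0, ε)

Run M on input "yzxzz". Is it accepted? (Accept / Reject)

(q0, yzxzz, Z)
  read y, top Z: go to q1, push YXZ → (q1, zxzz, YXZ)
  read z, top Y: go to q0, push ε → (q0, xzz, XZ)
  read x, top X: go to q0, push AX → (q0, zz, AXZ)
  read z, top A: go to q1, push BY → (q1, z, BYXZ)
  read z, top B: go to q1, push Y → (q1, ε, YYXZ)
All input consumed; state q1 ∈ F.

Accept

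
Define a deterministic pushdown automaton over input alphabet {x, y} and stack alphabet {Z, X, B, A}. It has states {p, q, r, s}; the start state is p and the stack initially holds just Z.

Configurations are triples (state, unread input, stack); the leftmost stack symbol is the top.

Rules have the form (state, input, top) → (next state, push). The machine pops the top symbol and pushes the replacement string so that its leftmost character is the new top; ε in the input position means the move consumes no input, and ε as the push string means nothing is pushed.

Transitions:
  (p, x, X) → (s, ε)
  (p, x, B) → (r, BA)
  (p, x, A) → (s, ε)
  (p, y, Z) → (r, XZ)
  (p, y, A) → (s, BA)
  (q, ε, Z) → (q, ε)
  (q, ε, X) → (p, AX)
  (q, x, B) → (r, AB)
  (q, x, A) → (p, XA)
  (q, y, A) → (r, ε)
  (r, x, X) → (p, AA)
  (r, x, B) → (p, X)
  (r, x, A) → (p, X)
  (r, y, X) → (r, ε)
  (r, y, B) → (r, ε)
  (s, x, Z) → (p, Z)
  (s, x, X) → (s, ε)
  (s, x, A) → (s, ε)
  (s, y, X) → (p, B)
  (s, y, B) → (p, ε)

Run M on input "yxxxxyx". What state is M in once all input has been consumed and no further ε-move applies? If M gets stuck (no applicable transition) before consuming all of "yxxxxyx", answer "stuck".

(p, yxxxxyx, Z)
  read y, top Z: go to r, push XZ → (r, xxxxyx, XZ)
  read x, top X: go to p, push AA → (p, xxxyx, AAZ)
  read x, top A: go to s, push ε → (s, xxyx, AZ)
  read x, top A: go to s, push ε → (s, xyx, Z)
  read x, top Z: go to p, push Z → (p, yx, Z)
  read y, top Z: go to r, push XZ → (r, x, XZ)
  read x, top X: go to p, push AA → (p, ε, AAZ)
All input consumed; M is in state p.

p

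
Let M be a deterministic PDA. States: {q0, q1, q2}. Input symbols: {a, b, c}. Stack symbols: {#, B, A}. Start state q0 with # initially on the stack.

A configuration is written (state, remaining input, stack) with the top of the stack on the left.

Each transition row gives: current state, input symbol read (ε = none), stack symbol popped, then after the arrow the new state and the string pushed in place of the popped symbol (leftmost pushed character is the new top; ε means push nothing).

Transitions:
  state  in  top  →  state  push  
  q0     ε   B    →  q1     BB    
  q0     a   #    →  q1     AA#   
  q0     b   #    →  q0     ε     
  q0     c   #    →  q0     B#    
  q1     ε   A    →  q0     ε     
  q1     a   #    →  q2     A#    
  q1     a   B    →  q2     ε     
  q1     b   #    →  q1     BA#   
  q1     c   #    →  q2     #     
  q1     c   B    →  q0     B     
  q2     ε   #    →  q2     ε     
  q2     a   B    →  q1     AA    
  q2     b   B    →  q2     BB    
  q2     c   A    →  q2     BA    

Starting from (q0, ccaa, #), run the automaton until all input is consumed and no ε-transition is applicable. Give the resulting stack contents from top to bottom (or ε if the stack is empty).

AB#

(q0, ccaa, #) ⊢ (q0, caa, B#) ⊢ (q1, caa, BB#) ⊢ (q0, aa, BB#) ⊢ (q1, aa, BBB#) ⊢ (q2, a, BB#) ⊢ (q1, ε, AAB#) ⊢ (q0, ε, AB#)
All input consumed in state q0 with stack AB#.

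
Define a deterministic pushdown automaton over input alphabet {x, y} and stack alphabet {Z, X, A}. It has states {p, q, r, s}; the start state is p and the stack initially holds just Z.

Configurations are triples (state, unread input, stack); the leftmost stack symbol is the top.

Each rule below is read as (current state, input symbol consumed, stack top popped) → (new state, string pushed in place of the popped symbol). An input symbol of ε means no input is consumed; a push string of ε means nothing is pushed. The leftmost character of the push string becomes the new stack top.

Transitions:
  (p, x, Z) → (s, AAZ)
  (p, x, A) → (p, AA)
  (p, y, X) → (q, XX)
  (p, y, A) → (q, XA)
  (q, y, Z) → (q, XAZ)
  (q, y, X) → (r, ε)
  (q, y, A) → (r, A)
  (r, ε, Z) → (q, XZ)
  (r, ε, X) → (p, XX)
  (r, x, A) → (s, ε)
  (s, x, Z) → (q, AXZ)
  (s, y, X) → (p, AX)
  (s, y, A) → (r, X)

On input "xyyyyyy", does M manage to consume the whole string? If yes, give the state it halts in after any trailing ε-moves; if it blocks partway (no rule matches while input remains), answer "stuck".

q

(p, xyyyyyy, Z) ⊢ (s, yyyyyy, AAZ) ⊢ (r, yyyyy, XAZ) ⊢ (p, yyyyy, XXAZ) ⊢ (q, yyyy, XXXAZ) ⊢ (r, yyy, XXAZ) ⊢ (p, yyy, XXXAZ) ⊢ (q, yy, XXXXAZ) ⊢ (r, y, XXXAZ) ⊢ (p, y, XXXXAZ) ⊢ (q, ε, XXXXXAZ)
All input consumed; M is in state q.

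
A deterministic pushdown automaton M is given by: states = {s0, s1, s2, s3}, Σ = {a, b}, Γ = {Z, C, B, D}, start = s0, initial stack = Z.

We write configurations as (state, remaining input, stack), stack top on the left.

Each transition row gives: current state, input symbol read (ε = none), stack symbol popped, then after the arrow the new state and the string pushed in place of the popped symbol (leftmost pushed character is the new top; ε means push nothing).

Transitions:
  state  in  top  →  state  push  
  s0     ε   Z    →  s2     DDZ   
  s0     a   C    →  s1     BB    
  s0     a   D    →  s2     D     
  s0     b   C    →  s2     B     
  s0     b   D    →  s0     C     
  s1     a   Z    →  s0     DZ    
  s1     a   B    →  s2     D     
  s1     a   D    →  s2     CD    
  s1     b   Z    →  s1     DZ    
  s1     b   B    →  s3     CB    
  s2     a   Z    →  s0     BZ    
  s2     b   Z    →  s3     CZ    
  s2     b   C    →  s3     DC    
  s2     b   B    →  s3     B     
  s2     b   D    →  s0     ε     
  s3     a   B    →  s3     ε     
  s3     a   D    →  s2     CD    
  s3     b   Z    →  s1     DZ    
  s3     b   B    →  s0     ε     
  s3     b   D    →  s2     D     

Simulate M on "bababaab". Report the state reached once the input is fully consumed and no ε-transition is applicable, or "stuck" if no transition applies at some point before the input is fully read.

stuck

(s0, bababaab, Z)
  ε-move, top Z: go to s2, push DDZ → (s2, bababaab, DDZ)
  read b, top D: go to s0, push ε → (s0, ababaab, DZ)
  read a, top D: go to s2, push D → (s2, babaab, DZ)
  read b, top D: go to s0, push ε → (s0, abaab, Z)
  ε-move, top Z: go to s2, push DDZ → (s2, abaab, DDZ)
No transition for (s2, a, top D); M blocks with input abaab remaining.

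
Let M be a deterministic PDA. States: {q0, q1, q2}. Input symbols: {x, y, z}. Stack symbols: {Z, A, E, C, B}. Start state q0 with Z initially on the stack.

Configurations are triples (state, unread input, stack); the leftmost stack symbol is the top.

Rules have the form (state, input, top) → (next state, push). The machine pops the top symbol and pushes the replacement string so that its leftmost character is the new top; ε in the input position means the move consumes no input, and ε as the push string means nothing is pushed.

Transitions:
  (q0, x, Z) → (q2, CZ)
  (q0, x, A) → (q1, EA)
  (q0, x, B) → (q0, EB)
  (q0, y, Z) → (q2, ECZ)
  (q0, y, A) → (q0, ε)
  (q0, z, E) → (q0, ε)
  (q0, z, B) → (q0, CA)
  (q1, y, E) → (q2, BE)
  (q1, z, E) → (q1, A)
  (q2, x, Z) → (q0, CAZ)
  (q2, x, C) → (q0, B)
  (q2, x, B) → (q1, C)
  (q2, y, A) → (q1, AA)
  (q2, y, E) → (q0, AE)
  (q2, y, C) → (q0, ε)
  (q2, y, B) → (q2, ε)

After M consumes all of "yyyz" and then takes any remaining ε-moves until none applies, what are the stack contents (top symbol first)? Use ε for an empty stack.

CZ

(q0, yyyz, Z)
  read y, top Z: go to q2, push ECZ → (q2, yyz, ECZ)
  read y, top E: go to q0, push AE → (q0, yz, AECZ)
  read y, top A: go to q0, push ε → (q0, z, ECZ)
  read z, top E: go to q0, push ε → (q0, ε, CZ)
All input consumed in state q0 with stack CZ.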